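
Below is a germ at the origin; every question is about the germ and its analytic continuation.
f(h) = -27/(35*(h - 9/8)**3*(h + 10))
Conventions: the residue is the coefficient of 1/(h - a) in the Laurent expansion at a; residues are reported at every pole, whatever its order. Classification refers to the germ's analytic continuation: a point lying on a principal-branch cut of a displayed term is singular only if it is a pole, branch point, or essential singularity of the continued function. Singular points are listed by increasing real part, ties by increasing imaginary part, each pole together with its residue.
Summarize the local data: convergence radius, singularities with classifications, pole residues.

Denominator factor (h + 10): pole of order 1 at -10, modulus 10.
Denominator factor (h - 9/8)^3: pole of order 3 at 9/8, modulus 9/8.
The radius of convergence is the smallest modulus among the singular points: 9/8.
At the order-1 pole -10 set g(h) = (h - (-10))*f(h) = -27/(35*(h - 9/8)**3).
Simple pole: residue = g(a) at a = -10, which is 13824/24673915.
At the order-3 pole 9/8 set g(h) = (h - (9/8))^3*f(h) = -27/(35*(h + 10)).
Order-3 pole: residue = g''(a)/2; g''(9/8) = -27648/24673915, so the residue is -13824/24673915.
List the singular points by increasing real part (a conjugate pair: the negative imaginary part first).

Radius of convergence at 0: 9/8.
At -10: a pole of order 1; residue 13824/24673915.
At 9/8: a pole of order 3; residue -13824/24673915.


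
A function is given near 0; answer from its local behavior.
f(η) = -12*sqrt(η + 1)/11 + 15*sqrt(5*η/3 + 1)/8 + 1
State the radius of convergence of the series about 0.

Branch term (-12/11)*sqrt(1 - η/(-1)): its argument vanishes at η = -1, a square-root branch point, modulus 1.
Branch term (15/8)*sqrt(1 - η/(-3/5)): its argument vanishes at η = -3/5, a square-root branch point, modulus 3/5.
The radius of convergence is the smallest modulus among the singular points: 3/5.

The radius of convergence is 3/5.


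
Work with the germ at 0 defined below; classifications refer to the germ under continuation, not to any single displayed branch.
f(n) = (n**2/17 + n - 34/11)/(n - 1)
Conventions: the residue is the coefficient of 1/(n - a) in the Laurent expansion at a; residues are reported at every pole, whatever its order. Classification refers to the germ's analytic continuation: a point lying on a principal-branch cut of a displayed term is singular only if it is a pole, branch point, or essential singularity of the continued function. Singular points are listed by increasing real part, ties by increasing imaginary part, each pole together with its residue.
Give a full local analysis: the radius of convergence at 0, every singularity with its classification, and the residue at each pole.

Radius of convergence at 0: 1.
At 1: a pole of order 1; residue -380/187.

Denominator factor (n - 1): pole of order 1 at 1, modulus 1.
The radius of convergence is the smallest modulus among the singular points: 1.
At the order-1 pole 1 set g(n) = (n - (1))*f(n) = n**2/17 + n - 34/11.
Simple pole: residue = g(a) at a = 1, which is -380/187.


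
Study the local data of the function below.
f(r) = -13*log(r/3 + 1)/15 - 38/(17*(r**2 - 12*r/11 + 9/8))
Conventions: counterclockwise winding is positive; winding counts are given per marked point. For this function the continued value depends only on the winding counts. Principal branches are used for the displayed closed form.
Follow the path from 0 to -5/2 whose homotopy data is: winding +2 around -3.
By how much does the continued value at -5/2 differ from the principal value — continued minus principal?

Continued minus principal equals -(52/15)*pi*i.

The rational part is single-valued and drops out of the difference; each branch term changes only by its own monodromy.
(-13/15)*log(1 - r/(-3)): each positive loop around -3 adds 2*pi*i to the log, so winding +2 contributes (-13/15)*(2)*2*pi*i = -(52/15)*pi*i.
Summing the contributions at r = -5/2 gives -(52/15)*pi*i.


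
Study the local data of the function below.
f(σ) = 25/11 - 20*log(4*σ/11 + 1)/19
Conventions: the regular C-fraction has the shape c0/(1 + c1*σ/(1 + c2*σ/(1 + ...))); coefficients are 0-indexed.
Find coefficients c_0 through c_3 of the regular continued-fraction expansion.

Taylor coefficients (expand at 0): a_0 = 25/11, a_1 = -80/209, a_2 = 160/2299, a_3 = -1280/75867.
c0 = a_0 = 25/11. Peel one level at a time: if S = 1 + c*σ/S' with S'(0) = 1, then c is the σ-coefficient of S and S' = c*σ/(S - 1).
S_1 = c0/f = 1 + (16/95)*σ + (-224/99275)*σ^2 + ...; c1 = 16/95.
S_2 = c1*σ/(S_1 - 1) = 1 + (14/1045)*σ + (-4/363)*σ^2 + ...; c2 = 14/1045.
S_3 = c2*σ/(S_2 - 1) = 1 + (190/231)*σ + ...; c3 = 190/231.

The regular C-fraction coefficients are [25/11, 16/95, 14/1045, 190/231].


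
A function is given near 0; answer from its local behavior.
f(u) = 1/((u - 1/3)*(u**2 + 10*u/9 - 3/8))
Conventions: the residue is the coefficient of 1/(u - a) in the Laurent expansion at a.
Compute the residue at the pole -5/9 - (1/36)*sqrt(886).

The residue is -108/23 + (1728/10189)*sqrt(886).

The factor u**2 + 10*u/9 - 3/8 splits as (u - a)(u - a') with a = -5/9 - (1/36)*sqrt(886), a' = -5/9 + (1/36)*sqrt(886). At the order-1 pole a set g(u) = (u - a)*f(u) = [1/(u - 1/3)] / (u - a').
Simple pole: residue = g(a) at a = -5/9 - (1/36)*sqrt(886), which is -108/23 + (1728/10189)*sqrt(886).


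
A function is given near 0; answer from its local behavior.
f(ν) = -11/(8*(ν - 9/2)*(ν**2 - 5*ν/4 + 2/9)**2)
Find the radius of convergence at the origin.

Denominator factor (ν**2 - 5*ν/4 + 2/9)^2: discriminant 97/144, real irrational roots 5/8 + (1/24)*sqrt(97) and 5/8 - (1/24)*sqrt(97); poles of order 2, moduli 5/8 + (1/24)*sqrt(97) and 5/8 - (1/24)*sqrt(97).
Denominator factor (ν - 9/2): pole of order 1 at 9/2, modulus 9/2.
The radius of convergence is the smallest modulus among the singular points: 5/8 - (1/24)*sqrt(97).

The radius of convergence is 5/8 - (1/24)*sqrt(97).


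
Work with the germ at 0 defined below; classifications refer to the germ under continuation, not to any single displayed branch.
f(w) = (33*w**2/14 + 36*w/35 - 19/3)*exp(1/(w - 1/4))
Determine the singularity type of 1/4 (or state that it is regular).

The point is an essential singularity.

The exponent 1/(w - (1/4)) has a pole at 1/4, so exp(1/(w - (1/4))) takes every nonzero value near it: an essential singularity (not a pole of any order).


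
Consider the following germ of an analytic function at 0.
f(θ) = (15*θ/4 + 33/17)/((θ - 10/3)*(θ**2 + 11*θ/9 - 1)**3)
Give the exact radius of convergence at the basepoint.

The radius of convergence is -11/18 + (1/18)*sqrt(445).

Denominator factor (θ - 10/3): pole of order 1 at 10/3, modulus 10/3.
Denominator factor (θ**2 + 11*θ/9 - 1)^3: discriminant 445/81, real irrational roots -11/18 + (1/18)*sqrt(445) and -11/18 - (1/18)*sqrt(445); poles of order 3, moduli -11/18 + (1/18)*sqrt(445) and 11/18 + (1/18)*sqrt(445).
The radius of convergence is the smallest modulus among the singular points: -11/18 + (1/18)*sqrt(445).


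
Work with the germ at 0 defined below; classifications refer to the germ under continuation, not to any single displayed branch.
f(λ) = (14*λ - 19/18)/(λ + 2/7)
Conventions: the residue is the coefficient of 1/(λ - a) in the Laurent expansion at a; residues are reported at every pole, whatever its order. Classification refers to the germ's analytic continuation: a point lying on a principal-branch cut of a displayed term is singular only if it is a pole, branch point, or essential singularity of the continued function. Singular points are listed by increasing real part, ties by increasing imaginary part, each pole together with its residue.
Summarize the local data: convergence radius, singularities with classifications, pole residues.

Denominator factor (λ + 2/7): pole of order 1 at -2/7, modulus 2/7.
The radius of convergence is the smallest modulus among the singular points: 2/7.
At the order-1 pole -2/7 set g(λ) = (λ - (-2/7))*f(λ) = 14*λ - 19/18.
Simple pole: residue = g(a) at a = -2/7, which is -91/18.

Radius of convergence at 0: 2/7.
At -2/7: a pole of order 1; residue -91/18.


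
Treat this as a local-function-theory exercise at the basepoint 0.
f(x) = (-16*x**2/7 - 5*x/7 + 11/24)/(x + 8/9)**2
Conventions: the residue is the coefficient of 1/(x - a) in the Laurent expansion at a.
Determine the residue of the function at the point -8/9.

The residue is 211/63.

At the order-2 pole -8/9 set g(x) = (x - (-8/9))^2*f(x) = -16*x**2/7 - 5*x/7 + 11/24.
Order-2 pole: residue = g'(a); g'(-8/9) = 211/63, so the residue is 211/63.


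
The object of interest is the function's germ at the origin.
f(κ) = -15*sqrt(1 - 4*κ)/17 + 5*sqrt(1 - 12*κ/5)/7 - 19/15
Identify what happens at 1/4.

The term (-15/17)*sqrt(1 - κ/(1/4)) has argument 1 - 1/4/(1/4) = 0 at 1/4: a square-root (algebraic, two-sheeted) branch point; the remaining terms are analytic or single-valued there.

The point is an algebraic (square-root) branch point.


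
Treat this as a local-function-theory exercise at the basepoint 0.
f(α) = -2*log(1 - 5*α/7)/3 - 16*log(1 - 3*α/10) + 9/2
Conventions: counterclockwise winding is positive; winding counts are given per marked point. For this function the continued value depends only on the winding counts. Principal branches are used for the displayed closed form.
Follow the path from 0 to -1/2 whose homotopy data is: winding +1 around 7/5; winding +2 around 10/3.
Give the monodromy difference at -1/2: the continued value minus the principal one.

The rational part is single-valued and drops out of the difference; each branch term changes only by its own monodromy.
(-16)*log(1 - α/(10/3)): each positive loop around 10/3 adds 2*pi*i to the log, so winding +2 contributes (-16)*(2)*2*pi*i = -(64)*pi*i.
(-2/3)*log(1 - α/(7/5)): each positive loop around 7/5 adds 2*pi*i to the log, so winding +1 contributes (-2/3)*(1)*2*pi*i = -(4/3)*pi*i.
Summing the contributions at α = -1/2 gives -(196/3)*pi*i.

Continued minus principal equals -(196/3)*pi*i.


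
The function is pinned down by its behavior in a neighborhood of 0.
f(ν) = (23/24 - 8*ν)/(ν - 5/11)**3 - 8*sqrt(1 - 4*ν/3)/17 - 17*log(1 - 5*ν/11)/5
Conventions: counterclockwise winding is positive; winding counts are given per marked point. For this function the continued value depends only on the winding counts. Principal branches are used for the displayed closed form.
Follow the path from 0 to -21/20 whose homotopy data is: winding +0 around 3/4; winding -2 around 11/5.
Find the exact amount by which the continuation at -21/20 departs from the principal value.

Continued minus principal equals (68/5)*pi*i.

The rational part is single-valued and drops out of the difference; each branch term changes only by its own monodromy.
(-8/17)*sqrt(1 - ν/(3/4)): winding +0 is even, the square root returns to the same sheet, contribution 0.
(-17/5)*log(1 - ν/(11/5)): each positive loop around 11/5 adds 2*pi*i to the log, so winding -2 contributes (-17/5)*(-2)*2*pi*i = (68/5)*pi*i.
Summing the contributions at ν = -21/20 gives (68/5)*pi*i.


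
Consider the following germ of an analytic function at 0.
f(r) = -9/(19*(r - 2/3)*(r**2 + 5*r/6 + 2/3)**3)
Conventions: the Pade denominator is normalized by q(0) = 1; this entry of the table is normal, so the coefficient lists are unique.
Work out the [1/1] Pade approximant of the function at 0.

The Pade approximant has numerator coefficients [729/304, -243/64]; denominator coefficients [1, 2/3].

Taylor coefficients needed (expand at 0): a_0 = 729/304, a_1 = -6561/1216, a_2 = 2187/608.
Write the denominator as Q(r) = 1 + q1*r. Requiring Q*f - P = O(r^3) with deg P <= 1 kills the coefficients of r^2..r^2 in Q*f:
  r^2: a_2 + q1*a_1 = 0, i.e. 2187/608 + (-6561/1216)*q1 = 0.
Solving this linear system: q1 = 2/3.
The numerator is Q*f truncated at degree 1: P0 = a_0 = 729/304; P1 = a_1 + q1*a_0 = -243/64.


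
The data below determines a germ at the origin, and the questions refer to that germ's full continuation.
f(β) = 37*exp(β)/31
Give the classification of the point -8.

There is no denominator, hence no pole anywhere.
The factor exp(β) is entire.
So the germ continues analytically to -8.

The point is a regular point.


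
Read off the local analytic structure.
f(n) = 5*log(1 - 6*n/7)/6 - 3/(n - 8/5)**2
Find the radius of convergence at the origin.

The radius of convergence is 7/6.

Denominator factor (n - 8/5)^2: pole of order 2 at 8/5, modulus 8/5.
Branch term (5/6)*log(1 - n/(7/6)): its argument vanishes at n = 7/6, a logarithmic branch point, modulus 7/6.
The radius of convergence is the smallest modulus among the singular points: 7/6.


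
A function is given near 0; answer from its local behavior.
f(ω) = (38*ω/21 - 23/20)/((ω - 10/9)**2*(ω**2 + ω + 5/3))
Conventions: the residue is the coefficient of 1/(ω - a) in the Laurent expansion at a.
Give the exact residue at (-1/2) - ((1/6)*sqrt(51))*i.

The residue is (-588843/4225000) - ((19625031/502775000)*sqrt(51))*i.

The factor ω**2 + ω + 5/3 splits as (ω - a)(ω - a') with a = (-1/2) - ((1/6)*sqrt(51))*i, a' = (-1/2) + ((1/6)*sqrt(51))*i. At the order-1 pole a set g(ω) = (ω - a)*f(ω) = [(38*ω/21 - 23/20)/(ω - 10/9)**2] / (ω - a').
Simple pole: residue = g(a) at a = (-1/2) - ((1/6)*sqrt(51))*i, which is (-588843/4225000) - ((19625031/502775000)*sqrt(51))*i.


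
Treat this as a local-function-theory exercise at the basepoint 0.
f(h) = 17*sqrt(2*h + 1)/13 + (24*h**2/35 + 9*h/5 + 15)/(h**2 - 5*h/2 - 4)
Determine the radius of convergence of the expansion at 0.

The radius of convergence is 1/2.

Denominator factor (h**2 - 5*h/2 - 4): discriminant 89/4, real irrational roots 5/4 + (1/4)*sqrt(89) and 5/4 - (1/4)*sqrt(89); poles of order 1, moduli 5/4 + (1/4)*sqrt(89) and -5/4 + (1/4)*sqrt(89).
Branch term (17/13)*sqrt(1 - h/(-1/2)): its argument vanishes at h = -1/2, a square-root branch point, modulus 1/2.
The radius of convergence is the smallest modulus among the singular points: 1/2.


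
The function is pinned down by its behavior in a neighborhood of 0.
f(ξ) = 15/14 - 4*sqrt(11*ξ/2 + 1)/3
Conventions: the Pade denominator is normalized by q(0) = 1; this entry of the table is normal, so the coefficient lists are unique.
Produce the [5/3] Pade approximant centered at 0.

The Pade approximant has numerator coefficients [-11/42, -8195/1344, -191785/5376, -2828375/43008, -73205/3072, 161051/49152]; denominator coefficients [1, 297/32, 3267/128, 19965/1024].

Taylor coefficients needed (expand at 0): a_0 = -11/42, a_1 = -11/3, a_2 = 121/24, a_3 = -1331/96, a_4 = 73205/1536, a_5 = -1127357/6144, a_6 = 12400927/16384, a_7 = -214358881/65536, a_8 = 30653319983/2097152.
Write the denominator as Q(ξ) = 1 + q1*ξ + q2*ξ^2 + q3*ξ^3. Requiring Q*f - P = O(ξ^9) with deg P <= 5 kills the coefficients of ξ^6..ξ^8 in Q*f:
  ξ^6: a_6 + q1*a_5 + q2*a_4 + q3*a_3 = 0, i.e. 12400927/16384 + (-1127357/6144)*q1 + (73205/1536)*q2 + (-1331/96)*q3 = 0.
  ξ^7: a_7 + q1*a_6 + q2*a_5 + q3*a_4 = 0, i.e. -214358881/65536 + (12400927/16384)*q1 + (-1127357/6144)*q2 + (73205/1536)*q3 = 0.
  ξ^8: a_8 + q1*a_7 + q2*a_6 + q3*a_5 = 0, i.e. 30653319983/2097152 + (-214358881/65536)*q1 + (12400927/16384)*q2 + (-1127357/6144)*q3 = 0.
Solving this linear system: q1 = 297/32, q2 = 3267/128, q3 = 19965/1024.
The numerator is Q*f truncated at degree 5: P0 = a_0 = -11/42; P1 = a_1 + q1*a_0 = -8195/1344; P2 = a_2 + q1*a_1 + q2*a_0 = -191785/5376; P3 = a_3 + q1*a_2 + q2*a_1 + q3*a_0 = -2828375/43008; P4 = a_4 + q1*a_3 + q2*a_2 + q3*a_1 = -73205/3072; P5 = a_5 + q1*a_4 + q2*a_3 + q3*a_2 = 161051/49152.


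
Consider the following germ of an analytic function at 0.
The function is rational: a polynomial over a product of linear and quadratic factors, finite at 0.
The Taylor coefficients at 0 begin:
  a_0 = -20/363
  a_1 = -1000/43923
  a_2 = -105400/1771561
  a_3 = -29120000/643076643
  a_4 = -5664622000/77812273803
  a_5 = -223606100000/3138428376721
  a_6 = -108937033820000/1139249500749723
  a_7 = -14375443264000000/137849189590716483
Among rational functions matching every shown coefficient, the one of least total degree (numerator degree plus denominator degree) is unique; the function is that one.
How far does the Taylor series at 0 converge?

No rational of total degree below 2 reproduces all 8 coefficients; solving the [0/2] Pade equations on them gives f(ω) = 2/(33*(ω**2 + 5*ω/11 - 11/10)), whose expansion matches every shown term.
Denominator factor (ω**2 + 5*ω/11 - 11/10): discriminant 2787/605, real irrational roots -5/22 + (1/110)*sqrt(13935) and -5/22 - (1/110)*sqrt(13935); poles of order 1, moduli -5/22 + (1/110)*sqrt(13935) and 5/22 + (1/110)*sqrt(13935).
The radius of convergence is the smallest modulus among the singular points: -5/22 + (1/110)*sqrt(13935).

The radius of convergence is -5/22 + (1/110)*sqrt(13935).


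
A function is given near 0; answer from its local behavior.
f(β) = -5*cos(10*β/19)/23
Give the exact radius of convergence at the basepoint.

The factor cos(10*β/19) is entire and contributes no finite singular point.
The polynomial part has no poles.
No finite singular points: the Taylor series at 0 converges everywhere.

The radius of convergence is infinite.


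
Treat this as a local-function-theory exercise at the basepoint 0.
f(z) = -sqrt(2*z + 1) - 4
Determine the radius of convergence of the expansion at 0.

Branch term (-1)*sqrt(1 - z/(-1/2)): its argument vanishes at z = -1/2, a square-root branch point, modulus 1/2.
The radius of convergence is the smallest modulus among the singular points: 1/2.

The radius of convergence is 1/2.


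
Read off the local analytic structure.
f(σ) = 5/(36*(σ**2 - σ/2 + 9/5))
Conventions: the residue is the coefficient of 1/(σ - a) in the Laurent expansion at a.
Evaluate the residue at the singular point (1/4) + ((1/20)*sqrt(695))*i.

The residue is -((5/2502)*sqrt(695))*i.

The factor σ**2 - σ/2 + 9/5 splits as (σ - a)(σ - a') with a = (1/4) + ((1/20)*sqrt(695))*i, a' = (1/4) - ((1/20)*sqrt(695))*i. At the order-1 pole a set g(σ) = (σ - a)*f(σ) = [5/36] / (σ - a').
Simple pole: residue = g(a) at a = (1/4) + ((1/20)*sqrt(695))*i, which is -((5/2502)*sqrt(695))*i.


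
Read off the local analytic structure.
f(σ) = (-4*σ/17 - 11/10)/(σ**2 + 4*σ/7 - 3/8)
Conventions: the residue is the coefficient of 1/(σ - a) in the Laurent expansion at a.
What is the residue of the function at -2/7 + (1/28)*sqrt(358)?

The residue is -2/17 - (1229/30430)*sqrt(358).

The factor σ**2 + 4*σ/7 - 3/8 splits as (σ - a)(σ - a') with a = -2/7 + (1/28)*sqrt(358), a' = -2/7 - (1/28)*sqrt(358). At the order-1 pole a set g(σ) = (σ - a)*f(σ) = [-4*σ/17 - 11/10] / (σ - a').
Simple pole: residue = g(a) at a = -2/7 + (1/28)*sqrt(358), which is -2/17 - (1229/30430)*sqrt(358).


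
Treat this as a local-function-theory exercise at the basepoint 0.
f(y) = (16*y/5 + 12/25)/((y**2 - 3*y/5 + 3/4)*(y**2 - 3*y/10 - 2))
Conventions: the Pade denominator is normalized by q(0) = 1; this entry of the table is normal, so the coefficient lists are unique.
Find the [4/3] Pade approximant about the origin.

Taylor coefficients needed (expand at 0): a_0 = -8/25, a_1 = -878/375, a_2 = -1617/1250, a_3 = 45959/45000, a_4 = 12501391/4500000, a_5 = 78972929/270000000, a_6 = -17640550619/5400000000, a_7 = -215007838513/64800000000.
Write the denominator as Q(y) = 1 + q1*y + q2*y^2 + q3*y^3. Requiring Q*f - P = O(y^8) with deg P <= 4 kills the coefficients of y^5..y^7 in Q*f:
  y^5: a_5 + q1*a_4 + q2*a_3 + q3*a_2 = 0, i.e. 78972929/270000000 + (12501391/4500000)*q1 + (45959/45000)*q2 + (-1617/1250)*q3 = 0.
  y^6: a_6 + q1*a_5 + q2*a_4 + q3*a_3 = 0, i.e. -17640550619/5400000000 + (78972929/270000000)*q1 + (12501391/4500000)*q2 + (45959/45000)*q3 = 0.
  y^7: a_7 + q1*a_6 + q2*a_5 + q3*a_4 = 0, i.e. -215007838513/64800000000 + (-17640550619/5400000000)*q1 + (78972929/270000000)*q2 + (12501391/4500000)*q3 = 0.
Solving this linear system: q1 = 753686257/1257752220, q2 = 452143503/1048126850, q3 = 1748506381/943314165.
The numerator is Q*f truncated at degree 4: P0 = a_0 = -8/25; P1 = a_1 + q1*a_0 = -159299840/62887611; P2 = a_2 + q1*a_1 + q2*a_0 = -534792320/188662833; P3 = a_3 + q1*a_2 + q2*a_1 + q3*a_0 = -28446400/20962537; P4 = a_4 + q1*a_3 + q2*a_2 + q3*a_1 = -284464000/188662833.

The Pade approximant has numerator coefficients [-8/25, -159299840/62887611, -534792320/188662833, -28446400/20962537, -284464000/188662833]; denominator coefficients [1, 753686257/1257752220, 452143503/1048126850, 1748506381/943314165].


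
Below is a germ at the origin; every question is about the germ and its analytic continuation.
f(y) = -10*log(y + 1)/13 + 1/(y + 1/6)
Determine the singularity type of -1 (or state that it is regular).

The point is a logarithmic branch point.

The term (-10/13)*log(1 - y/(-1)) has argument 1 - -1/(-1) = 0 at -1: a logarithmic (infinitely-sheeted) branch point; the remaining terms are analytic or single-valued there.


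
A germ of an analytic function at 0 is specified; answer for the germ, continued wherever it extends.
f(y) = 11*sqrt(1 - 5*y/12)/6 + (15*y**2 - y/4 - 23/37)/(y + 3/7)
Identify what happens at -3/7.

The point is a pole of order 1.

The denominator factor y + 3/7 vanishes at -3/7 and appears to the power 1; the numerator there equals 16249/7252, nonzero, and no other factor vanishes.
The branch terms are analytic at this point.
Hence a pole whose order is the multiplicity, 1.


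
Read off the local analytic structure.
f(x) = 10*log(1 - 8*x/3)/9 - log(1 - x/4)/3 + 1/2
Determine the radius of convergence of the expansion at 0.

Branch term (-1/3)*log(1 - x/(4)): its argument vanishes at x = 4, a logarithmic branch point, modulus 4.
Branch term (10/9)*log(1 - x/(3/8)): its argument vanishes at x = 3/8, a logarithmic branch point, modulus 3/8.
The radius of convergence is the smallest modulus among the singular points: 3/8.

The radius of convergence is 3/8.


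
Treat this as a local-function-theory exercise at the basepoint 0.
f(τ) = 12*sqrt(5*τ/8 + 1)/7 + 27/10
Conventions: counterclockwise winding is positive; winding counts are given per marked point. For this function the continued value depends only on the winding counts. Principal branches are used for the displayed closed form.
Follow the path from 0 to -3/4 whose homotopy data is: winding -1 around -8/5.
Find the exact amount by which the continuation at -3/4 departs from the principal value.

The rational part is single-valued and drops out of the difference; each branch term changes only by its own monodromy.
(12/7)*sqrt(1 - τ/(-8/5)): winding -1 is odd, the square root flips sign, contributing -2*(12/7)*sqrt(1 - (-3/4)/(-8/5)) = -2*(12/7)*sqrt(17/32) = -(3/7)*sqrt(34).
Summing the contributions at τ = -3/4 gives -(3/7)*sqrt(34).

Continued minus principal equals -(3/7)*sqrt(34).


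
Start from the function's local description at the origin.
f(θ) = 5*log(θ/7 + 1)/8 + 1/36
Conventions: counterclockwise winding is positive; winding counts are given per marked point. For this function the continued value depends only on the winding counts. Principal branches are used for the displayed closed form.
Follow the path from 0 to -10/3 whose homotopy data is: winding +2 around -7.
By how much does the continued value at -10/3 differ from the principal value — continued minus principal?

The rational part is single-valued and drops out of the difference; each branch term changes only by its own monodromy.
(5/8)*log(1 - θ/(-7)): each positive loop around -7 adds 2*pi*i to the log, so winding +2 contributes (5/8)*(2)*2*pi*i = (5/2)*pi*i.
Summing the contributions at θ = -10/3 gives (5/2)*pi*i.

Continued minus principal equals (5/2)*pi*i.


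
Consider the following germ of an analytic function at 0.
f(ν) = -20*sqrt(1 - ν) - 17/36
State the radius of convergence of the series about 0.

Branch term (-20)*sqrt(1 - ν/(1)): its argument vanishes at ν = 1, a square-root branch point, modulus 1.
The radius of convergence is the smallest modulus among the singular points: 1.

The radius of convergence is 1.


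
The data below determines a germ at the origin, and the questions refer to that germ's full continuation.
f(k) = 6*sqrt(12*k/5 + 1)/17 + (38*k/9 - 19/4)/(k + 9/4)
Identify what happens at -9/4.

The denominator factor k + 9/4 vanishes at -9/4 and appears to the power 1; the numerator there equals -57/4, nonzero, and no other factor vanishes.
The branch terms are analytic at this point.
Hence a pole whose order is the multiplicity, 1.

The point is a pole of order 1.


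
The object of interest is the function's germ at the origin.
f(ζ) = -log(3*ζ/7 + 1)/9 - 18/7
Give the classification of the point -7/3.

The point is a logarithmic branch point.

The term (-1/9)*log(1 - ζ/(-7/3)) has argument 1 - -7/3/(-7/3) = 0 at -7/3: a logarithmic (infinitely-sheeted) branch point; the remaining terms are analytic or single-valued there.


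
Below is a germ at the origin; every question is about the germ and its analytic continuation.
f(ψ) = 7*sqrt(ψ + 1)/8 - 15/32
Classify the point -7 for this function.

The point is a regular point.

There is no denominator, hence no pole anywhere.
Branch term sqrt(1 - ψ/(-1)): argument at -7 is -6, nonzero, so -7 is not its branch point (a point on a principal cut is still regular for the continued germ).
So the germ continues analytically to -7.


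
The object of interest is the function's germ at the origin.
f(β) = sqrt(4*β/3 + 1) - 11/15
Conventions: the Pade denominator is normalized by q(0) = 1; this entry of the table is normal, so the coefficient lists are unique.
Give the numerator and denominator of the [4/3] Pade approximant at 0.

The Pade approximant has numerator coefficients [4/15, 6/5, 38/27, 196/405, 2/81]; denominator coefficients [1, 2, 10/9, 4/27].

Taylor coefficients needed (expand at 0): a_0 = 4/15, a_1 = 2/3, a_2 = -2/9, a_3 = 4/27, a_4 = -10/81, a_5 = 28/243, a_6 = -28/243, a_7 = 88/729.
Write the denominator as Q(β) = 1 + q1*β + q2*β^2 + q3*β^3. Requiring Q*f - P = O(β^8) with deg P <= 4 kills the coefficients of β^5..β^7 in Q*f:
  β^5: a_5 + q1*a_4 + q2*a_3 + q3*a_2 = 0, i.e. 28/243 + (-10/81)*q1 + (4/27)*q2 + (-2/9)*q3 = 0.
  β^6: a_6 + q1*a_5 + q2*a_4 + q3*a_3 = 0, i.e. -28/243 + (28/243)*q1 + (-10/81)*q2 + (4/27)*q3 = 0.
  β^7: a_7 + q1*a_6 + q2*a_5 + q3*a_4 = 0, i.e. 88/729 + (-28/243)*q1 + (28/243)*q2 + (-10/81)*q3 = 0.
Solving this linear system: q1 = 2, q2 = 10/9, q3 = 4/27.
The numerator is Q*f truncated at degree 4: P0 = a_0 = 4/15; P1 = a_1 + q1*a_0 = 6/5; P2 = a_2 + q1*a_1 + q2*a_0 = 38/27; P3 = a_3 + q1*a_2 + q2*a_1 + q3*a_0 = 196/405; P4 = a_4 + q1*a_3 + q2*a_2 + q3*a_1 = 2/81.


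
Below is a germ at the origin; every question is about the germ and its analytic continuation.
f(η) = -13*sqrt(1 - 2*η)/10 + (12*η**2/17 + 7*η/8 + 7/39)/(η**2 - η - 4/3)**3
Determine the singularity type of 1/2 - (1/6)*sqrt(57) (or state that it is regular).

The point is a pole of order 3.

The denominator factor η**2 - η - 4/3 vanishes at 1/2 - (1/6)*sqrt(57) and appears to the power 3; the numerator there equals 20273/10608 - (215/816)*sqrt(57), nonzero, and no other factor vanishes.
The branch terms are analytic at this point.
Hence a pole whose order is the multiplicity, 3.


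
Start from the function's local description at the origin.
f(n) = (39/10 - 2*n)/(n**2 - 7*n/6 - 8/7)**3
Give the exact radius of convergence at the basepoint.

The radius of convergence is -7/12 + (1/84)*sqrt(10465).

Denominator factor (n**2 - 7*n/6 - 8/7)^3: discriminant 1495/252, real irrational roots 7/12 + (1/84)*sqrt(10465) and 7/12 - (1/84)*sqrt(10465); poles of order 3, moduli 7/12 + (1/84)*sqrt(10465) and -7/12 + (1/84)*sqrt(10465).
The radius of convergence is the smallest modulus among the singular points: -7/12 + (1/84)*sqrt(10465).


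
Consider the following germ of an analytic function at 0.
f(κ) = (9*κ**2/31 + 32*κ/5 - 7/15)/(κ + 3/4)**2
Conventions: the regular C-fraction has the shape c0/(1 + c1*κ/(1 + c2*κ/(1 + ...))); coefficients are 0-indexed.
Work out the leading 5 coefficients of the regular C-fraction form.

Taylor coefficients (expand at 0): a_0 = -112/135, a_1 = 5504/405, a_2 = -86000/2511, a_3 = 7590016/112995, a_4 = -40080128/338985.
c0 = a_0 = -112/135. Peel one level at a time: if S = 1 + c*κ/S' with S'(0) = 1, then c is the κ-coefficient of S and S' = c*κ/(S - 1).
S_1 = c0/f = 1 + (344/21)*κ + (3104041/13671)*κ^2 + ...; c1 = 344/21.
S_2 = c1*κ/(S_1 - 1) = 1 + (-72187/5208)*κ + (779689/553536)*κ^2 + ...; c2 = -72187/5208.
S_3 = c2*κ/(S_2 - 1) = 1 + (5457823/53707128)*κ + (-736806105/161539852039)*κ^2 + ...; c3 = 5457823/53707128.
S_4 = c3*κ/(S_3 - 1) = 1 + (3240/72187)*κ + ...; c4 = 3240/72187.

The regular C-fraction coefficients are [-112/135, 344/21, -72187/5208, 5457823/53707128, 3240/72187].


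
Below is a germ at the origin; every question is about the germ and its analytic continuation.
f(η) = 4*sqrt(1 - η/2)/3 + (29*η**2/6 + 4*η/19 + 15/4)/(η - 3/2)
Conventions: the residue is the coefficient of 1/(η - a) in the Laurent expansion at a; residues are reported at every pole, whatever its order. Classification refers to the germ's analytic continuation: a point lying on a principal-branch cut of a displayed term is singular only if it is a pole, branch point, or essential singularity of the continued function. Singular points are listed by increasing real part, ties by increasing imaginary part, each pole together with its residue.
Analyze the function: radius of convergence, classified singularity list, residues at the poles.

Radius of convergence at 0: 3/2.
At 3/2: a pole of order 1; residue 2271/152.
At 2: an algebraic (square-root) branch point.

Denominator factor (η - 3/2): pole of order 1 at 3/2, modulus 3/2.
Branch term (4/3)*sqrt(1 - η/(2)): its argument vanishes at η = 2, a square-root branch point, modulus 2.
The radius of convergence is the smallest modulus among the singular points: 3/2.
The branch term is analytic at 3/2 and contributes nothing to the residue; only the rational part matters.
At the order-1 pole 3/2 set g(η) = (η - (3/2))*(rational part) = 29*η**2/6 + 4*η/19 + 15/4.
Simple pole: residue = g(a) at a = 3/2, which is 2271/152.
List the singular points by increasing real part (a conjugate pair: the negative imaginary part first).


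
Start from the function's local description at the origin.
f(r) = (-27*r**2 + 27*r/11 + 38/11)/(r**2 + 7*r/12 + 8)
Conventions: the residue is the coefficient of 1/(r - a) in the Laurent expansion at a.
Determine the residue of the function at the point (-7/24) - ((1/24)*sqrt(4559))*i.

The factor r**2 + 7*r/12 + 8 splits as (r - a)(r - a') with a = (-7/24) - ((1/24)*sqrt(4559))*i, a' = (-7/24) + ((1/24)*sqrt(4559))*i. At the order-1 pole a set g(r) = (r - a)*f(r) = [-27*r**2 + 27*r/11 + 38/11] / (r - a').
Simple pole: residue = g(a) at a = (-7/24) - ((1/24)*sqrt(4559))*i, which is (801/88) + ((226137/401192)*sqrt(4559))*i.

The residue is (801/88) + ((226137/401192)*sqrt(4559))*i.


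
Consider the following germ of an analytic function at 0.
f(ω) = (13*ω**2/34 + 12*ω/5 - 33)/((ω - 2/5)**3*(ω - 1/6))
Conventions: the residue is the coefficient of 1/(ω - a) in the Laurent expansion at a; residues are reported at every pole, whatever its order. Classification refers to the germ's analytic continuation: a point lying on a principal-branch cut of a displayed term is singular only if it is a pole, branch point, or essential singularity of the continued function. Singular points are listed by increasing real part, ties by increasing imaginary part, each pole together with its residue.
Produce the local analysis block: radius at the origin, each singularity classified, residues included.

Denominator factor (ω - 2/5)^3: pole of order 3 at 2/5, modulus 2/5.
Denominator factor (ω - 1/6): pole of order 1 at 1/6, modulus 1/6.
The radius of convergence is the smallest modulus among the singular points: 1/6.
At the order-1 pole 1/6 set g(ω) = (ω - (1/6))*f(ω) = (13*ω**2/34 + 12*ω/5 - 33)/(ω - 2/5)**3.
Simple pole: residue = g(a) at a = 1/6, which is 14958525/5831.
At the order-3 pole 2/5 set g(ω) = (ω - (2/5))^3*f(ω) = (13*ω**2/34 + 12*ω/5 - 33)/(ω - 1/6).
Order-3 pole: residue = g''(a)/2; g''(2/5) = -29917050/5831, so the residue is -14958525/5831.
List the singular points by increasing real part (a conjugate pair: the negative imaginary part first).

Radius of convergence at 0: 1/6.
At 1/6: a pole of order 1; residue 14958525/5831.
At 2/5: a pole of order 3; residue -14958525/5831.


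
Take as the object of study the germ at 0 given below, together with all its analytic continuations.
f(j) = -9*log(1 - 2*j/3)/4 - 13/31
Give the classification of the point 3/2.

The point is a logarithmic branch point.

The term (-9/4)*log(1 - j/(3/2)) has argument 1 - 3/2/(3/2) = 0 at 3/2: a logarithmic (infinitely-sheeted) branch point; the remaining terms are analytic or single-valued there.


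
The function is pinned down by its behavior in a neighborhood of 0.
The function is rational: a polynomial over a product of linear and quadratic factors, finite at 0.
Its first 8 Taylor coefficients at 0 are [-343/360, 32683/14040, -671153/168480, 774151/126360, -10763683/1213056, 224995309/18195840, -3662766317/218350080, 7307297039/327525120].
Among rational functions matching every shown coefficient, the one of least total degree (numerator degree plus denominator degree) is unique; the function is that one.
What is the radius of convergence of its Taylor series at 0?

The radius of convergence is 6/7.

No rational of total degree below 4 reproduces all 8 coefficients; solving the [2/2] Pade equations on them gives f(σ) = (σ**2/9 + σ/13 - 7/10)/(σ + 6/7)**2, whose expansion matches every shown term.
Denominator factor (σ + 6/7)^2: pole of order 2 at -6/7, modulus 6/7.
The radius of convergence is the smallest modulus among the singular points: 6/7.


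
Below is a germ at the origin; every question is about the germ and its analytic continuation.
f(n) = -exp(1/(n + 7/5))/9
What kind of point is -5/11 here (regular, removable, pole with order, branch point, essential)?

The point is a regular point.

There is no denominator, hence no pole anywhere.
The essential point of exp(1/(n - (-7/5))) is -7/5, not -5/11.
So the germ continues analytically to -5/11.


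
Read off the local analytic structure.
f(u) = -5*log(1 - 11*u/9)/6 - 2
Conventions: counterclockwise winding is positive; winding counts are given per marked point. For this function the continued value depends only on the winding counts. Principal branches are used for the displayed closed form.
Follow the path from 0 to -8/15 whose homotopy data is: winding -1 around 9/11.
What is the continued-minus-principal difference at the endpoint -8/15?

Continued minus principal equals (5/3)*pi*i.

The rational part is single-valued and drops out of the difference; each branch term changes only by its own monodromy.
(-5/6)*log(1 - u/(9/11)): each positive loop around 9/11 adds 2*pi*i to the log, so winding -1 contributes (-5/6)*(-1)*2*pi*i = (5/3)*pi*i.
Summing the contributions at u = -8/15 gives (5/3)*pi*i.


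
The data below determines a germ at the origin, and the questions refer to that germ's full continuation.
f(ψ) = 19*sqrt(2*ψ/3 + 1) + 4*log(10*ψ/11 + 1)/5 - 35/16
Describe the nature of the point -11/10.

The point is a logarithmic branch point.

The term (4/5)*log(1 - ψ/(-11/10)) has argument 1 - -11/10/(-11/10) = 0 at -11/10: a logarithmic (infinitely-sheeted) branch point; the remaining terms are analytic or single-valued there.


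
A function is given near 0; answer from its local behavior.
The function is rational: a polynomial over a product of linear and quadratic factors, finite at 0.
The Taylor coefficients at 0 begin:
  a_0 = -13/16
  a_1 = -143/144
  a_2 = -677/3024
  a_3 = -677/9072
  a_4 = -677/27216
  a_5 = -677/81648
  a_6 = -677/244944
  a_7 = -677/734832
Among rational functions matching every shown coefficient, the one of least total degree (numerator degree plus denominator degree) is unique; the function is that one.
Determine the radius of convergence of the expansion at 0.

No rational of total degree below 3 reproduces all 8 coefficients; solving the [2/1] Pade equations on them gives f(d) = (-9*d**2/28 + 13*d/6 + 39/16)/(d - 3), whose expansion matches every shown term.
Denominator factor (d - 3): pole of order 1 at 3, modulus 3.
The radius of convergence is the smallest modulus among the singular points: 3.

The radius of convergence is 3.


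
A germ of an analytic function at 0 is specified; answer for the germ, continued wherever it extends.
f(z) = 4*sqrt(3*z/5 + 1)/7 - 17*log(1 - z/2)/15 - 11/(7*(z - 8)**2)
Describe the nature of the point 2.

The term (-17/15)*log(1 - z/(2)) has argument 1 - 2/(2) = 0 at 2: a logarithmic (infinitely-sheeted) branch point; the remaining terms are analytic or single-valued there.

The point is a logarithmic branch point.


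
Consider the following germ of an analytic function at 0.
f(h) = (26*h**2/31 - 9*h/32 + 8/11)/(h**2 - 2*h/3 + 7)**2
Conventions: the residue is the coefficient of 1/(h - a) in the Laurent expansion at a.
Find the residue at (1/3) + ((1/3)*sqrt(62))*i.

The factor h**2 - 2*h/3 + 7 splits as (h - a)(h - a') with a = (1/3) + ((1/3)*sqrt(62))*i, a' = (1/3) - ((1/3)*sqrt(62))*i. At the order-2 pole a set g(h) = (h - a)^2*f(h) = [26*h**2/31 - 9*h/32 + 8/11] / (h - a')^2.
Order-2 pole: residue = g'(a); g'((1/3) + ((1/3)*sqrt(62))*i) = -((1916379/167782912)*sqrt(62))*i, so the residue is -((1916379/167782912)*sqrt(62))*i.

The residue is -((1916379/167782912)*sqrt(62))*i.


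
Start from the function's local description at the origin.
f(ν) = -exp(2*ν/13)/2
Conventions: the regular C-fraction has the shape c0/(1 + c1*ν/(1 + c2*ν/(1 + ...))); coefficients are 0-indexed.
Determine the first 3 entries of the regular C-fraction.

Taylor coefficients (expand at 0): a_0 = -1/2, a_1 = -1/13, a_2 = -1/169.
c0 = a_0 = -1/2. Peel one level at a time: if S = 1 + c*ν/S' with S'(0) = 1, then c is the ν-coefficient of S and S' = c*ν/(S - 1).
S_1 = c0/f = 1 + (-2/13)*ν + (2/169)*ν^2 + ...; c1 = -2/13.
S_2 = c1*ν/(S_1 - 1) = 1 + (1/13)*ν + ...; c2 = 1/13.

The regular C-fraction coefficients are [-1/2, -2/13, 1/13].


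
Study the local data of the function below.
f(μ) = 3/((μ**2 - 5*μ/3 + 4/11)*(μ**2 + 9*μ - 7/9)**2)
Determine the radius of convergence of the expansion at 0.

The radius of convergence is -9/2 + (1/6)*sqrt(757).

Denominator factor (μ**2 + 9*μ - 7/9)^2: discriminant 757/9, real irrational roots -9/2 + (1/6)*sqrt(757) and -9/2 - (1/6)*sqrt(757); poles of order 2, moduli -9/2 + (1/6)*sqrt(757) and 9/2 + (1/6)*sqrt(757).
Denominator factor (μ**2 - 5*μ/3 + 4/11): discriminant 131/99, real irrational roots 5/6 + (1/66)*sqrt(1441) and 5/6 - (1/66)*sqrt(1441); poles of order 1, moduli 5/6 + (1/66)*sqrt(1441) and 5/6 - (1/66)*sqrt(1441).
The radius of convergence is the smallest modulus among the singular points: -9/2 + (1/6)*sqrt(757).


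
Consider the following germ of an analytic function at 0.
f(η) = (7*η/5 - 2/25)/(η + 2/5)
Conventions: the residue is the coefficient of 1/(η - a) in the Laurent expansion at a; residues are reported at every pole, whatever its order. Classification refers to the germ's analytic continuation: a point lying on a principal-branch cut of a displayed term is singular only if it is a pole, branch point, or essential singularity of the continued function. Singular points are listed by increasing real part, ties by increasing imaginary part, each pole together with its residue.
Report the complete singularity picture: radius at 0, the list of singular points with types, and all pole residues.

Radius of convergence at 0: 2/5.
At -2/5: a pole of order 1; residue -16/25.

Denominator factor (η + 2/5): pole of order 1 at -2/5, modulus 2/5.
The radius of convergence is the smallest modulus among the singular points: 2/5.
At the order-1 pole -2/5 set g(η) = (η - (-2/5))*f(η) = 7*η/5 - 2/25.
Simple pole: residue = g(a) at a = -2/5, which is -16/25.
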